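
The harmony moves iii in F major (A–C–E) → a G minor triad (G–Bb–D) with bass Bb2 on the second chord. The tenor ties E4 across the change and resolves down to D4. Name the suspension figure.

At the second chord the bass is Bb2. The suspended E4 lies a fourth above the bass; after resolving down by step to D4, the interval above the bass becomes a third.
Suspension figures are named by those two intervals: 4–3.

4–3 suspension.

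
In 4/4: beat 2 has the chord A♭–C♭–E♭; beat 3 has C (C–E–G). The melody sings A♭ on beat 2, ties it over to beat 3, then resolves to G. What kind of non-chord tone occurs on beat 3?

The harmony at that moment is C major triad (C, E, G); A♭ is not a chord tone.
It is held over (the same pitch as the preceding A♭) and left by step down to G.
Held over from the previous chord and resolving down by step — a suspension.

Suspension.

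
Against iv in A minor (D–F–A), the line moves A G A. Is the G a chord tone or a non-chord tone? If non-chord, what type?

Non-chord tone — a neighbor tone.

The harmony at that moment is D minor triad (D, F, A); G is not a chord tone.
It is approached by step down from A and left by step up to A.
Step away and step back to the same note — a neighbor tone (lower neighbor).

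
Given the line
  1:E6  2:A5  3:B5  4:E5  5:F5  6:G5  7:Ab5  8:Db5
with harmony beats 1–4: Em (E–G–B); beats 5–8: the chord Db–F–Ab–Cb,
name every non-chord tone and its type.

The harmony at that moment is E minor triad (E, G, B); A5 is not a chord tone.
It is approached by leap down from E6 and left by step up to B5.
Leap in, step out — an appoggiatura.
The harmony at that moment is Db dominant seventh chord (Db, F, Ab, Cb); G5 is not a chord tone.
It is approached by step up from F5 and left by step up to Ab5.
Step in, step out in the same direction — a passing tone.

A5 (beat 2) — appoggiatura; G5 (beat 6) — passing tone.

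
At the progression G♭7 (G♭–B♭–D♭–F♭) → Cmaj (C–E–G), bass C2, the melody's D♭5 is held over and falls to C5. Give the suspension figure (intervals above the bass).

At the second chord the bass is C2. The suspended D♭5 lies a ninth above the bass; after resolving down by step to C5, the interval above the bass becomes an octave.
Suspension figures are named by those two intervals: 9–8.

9–8 suspension.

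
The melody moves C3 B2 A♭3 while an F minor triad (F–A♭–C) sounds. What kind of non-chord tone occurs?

B2 is an escape tone.

The harmony at that moment is F minor triad (F, A♭, C); B2 is not a chord tone.
It is approached by step down from C3 and left by leap up to A♭3.
Step in, leap out — an escape tone.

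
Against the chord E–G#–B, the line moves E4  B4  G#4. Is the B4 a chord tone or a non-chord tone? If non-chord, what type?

E major triad contains E, G#, B; B is the fifth, so it is a chord tone.

Chord tone (the fifth of E major triad).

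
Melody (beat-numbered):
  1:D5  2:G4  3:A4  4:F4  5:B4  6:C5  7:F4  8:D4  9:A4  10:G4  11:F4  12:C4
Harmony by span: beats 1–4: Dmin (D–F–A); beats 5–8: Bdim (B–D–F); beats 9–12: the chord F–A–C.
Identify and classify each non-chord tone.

The harmony at that moment is D minor triad (D, F, A); G4 is not a chord tone.
It is approached by leap down from D5 and left by step up to A4.
Leap in, step out — an appoggiatura.
The harmony at that moment is B diminished triad (B, D, F); C5 is not a chord tone.
It is approached by step up from B4 and left by leap down to F4.
Step in, leap out — an escape tone.
The harmony at that moment is F major triad (F, A, C); G4 is not a chord tone.
It is approached by step down from A4 and left by step down to F4.
Step in, step out in the same direction — a passing tone.

G4 (beat 2) — appoggiatura; C5 (beat 6) — escape tone; G4 (beat 10) — passing tone.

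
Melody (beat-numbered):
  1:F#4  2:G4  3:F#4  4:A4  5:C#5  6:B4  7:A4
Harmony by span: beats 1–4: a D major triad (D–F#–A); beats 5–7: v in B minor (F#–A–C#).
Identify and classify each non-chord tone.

The harmony at that moment is D major triad (D, F#, A); G4 is not a chord tone.
It is approached by step up from F#4 and left by step down to F#4.
Step away and step back to the same note — a neighbor tone (upper neighbor).
The harmony at that moment is F# minor triad (F#, A, C#); B4 is not a chord tone.
It is approached by step down from C#5 and left by step down to A4.
Step in, step out in the same direction — a passing tone.

G4 (beat 2) — neighbor tone; B4 (beat 6) — passing tone.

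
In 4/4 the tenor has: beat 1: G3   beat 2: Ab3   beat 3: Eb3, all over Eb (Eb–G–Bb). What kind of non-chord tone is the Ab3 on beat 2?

Escape tone.

The harmony at that moment is Eb major triad (Eb, G, Bb); Ab3 is not a chord tone.
It is approached by step up from G3 and left by leap down to Eb3.
Step in, leap out, on a weak beat — an escape tone.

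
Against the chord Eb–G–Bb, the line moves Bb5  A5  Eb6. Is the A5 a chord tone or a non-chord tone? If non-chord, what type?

Non-chord tone — an escape tone.

The harmony at that moment is Eb major triad (Eb, G, Bb); A5 is not a chord tone.
It is approached by step down from Bb5 and left by leap up to Eb6.
Step in, leap out — an escape tone.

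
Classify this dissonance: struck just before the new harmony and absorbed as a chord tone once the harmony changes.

Anticipation.

Approach: ahead of the chord change (typically by step), so it is dissonant against the current harmony. Departure: none — the same pitch is restated or held and is a chord tone of the new harmony.
Dissonant first, consonant once the harmony catches up: the note simply arrives early — an anticipation. (The reverse timing, consonant first and dissonant after the change, would be a suspension or retardation.)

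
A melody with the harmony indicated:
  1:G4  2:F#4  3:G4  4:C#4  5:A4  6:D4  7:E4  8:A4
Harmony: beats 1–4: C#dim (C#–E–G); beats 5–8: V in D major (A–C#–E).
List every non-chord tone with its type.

The harmony at that moment is C# diminished triad (C#, E, G); F#4 is not a chord tone.
It is approached by step down from G4 and left by step up to G4.
Step away and step back to the same note — a neighbor tone (lower neighbor).
The harmony at that moment is A major triad (A, C#, E); D4 is not a chord tone.
It is approached by leap down from A4 and left by step up to E4.
Leap in, step out — an appoggiatura.

F#4 (beat 2) — neighbor tone; D4 (beat 6) — appoggiatura.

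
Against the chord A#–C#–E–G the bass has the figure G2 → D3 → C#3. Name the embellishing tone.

D3 is an appoggiatura.

The harmony at that moment is A# diminished seventh chord (A#, C#, E, G); D3 is not a chord tone.
It is approached by leap up from G2 and left by step down to C#3.
Leap in, step out — an appoggiatura.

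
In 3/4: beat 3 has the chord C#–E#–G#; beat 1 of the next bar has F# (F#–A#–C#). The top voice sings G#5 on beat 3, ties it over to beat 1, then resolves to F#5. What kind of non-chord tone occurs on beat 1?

Suspension.

The harmony at that moment is F# major triad (F#, A#, C#); G#5 is not a chord tone.
It is held over (the same pitch as the preceding G#5) and left by step down to F#5.
Held over from the previous chord and resolving down by step — a suspension.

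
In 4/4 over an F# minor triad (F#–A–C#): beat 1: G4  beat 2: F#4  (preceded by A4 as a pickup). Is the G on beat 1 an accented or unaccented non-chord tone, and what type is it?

The harmony at that moment is F# minor triad (F#, A, C#); G4 is not a chord tone.
It is approached by step down from A4 and left by step down to F#4.
Step in, step out in the same direction — a passing tone.
It falls on the downbeat, so it is accented.

Accented passing tone.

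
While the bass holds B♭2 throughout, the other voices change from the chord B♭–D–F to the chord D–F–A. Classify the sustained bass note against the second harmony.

Pedal tone (pedal point).

The harmony at that moment is D minor triad (D, F, A); B♭2 is not a chord tone.
It is held over (the same pitch as the preceding B♭2) and then sustained as the same pitch into the next harmony.
Sustained through a change of harmony — a pedal tone.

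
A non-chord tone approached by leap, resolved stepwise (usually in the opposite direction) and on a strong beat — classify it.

Approach: by leap. Departure: by step. Metric position: strong.
Leap in, step out, in a metrically strong position — an appoggiatura. (It is the mirror image of the escape tone, which steps in and leaps out from a weak position.)

Appoggiatura.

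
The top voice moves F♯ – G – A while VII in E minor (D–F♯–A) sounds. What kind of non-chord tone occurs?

G is a passing tone.

The harmony at that moment is D major triad (D, F♯, A); G is not a chord tone.
It is approached by step up from F♯ and left by step up to A.
Step in, step out in the same direction — a passing tone.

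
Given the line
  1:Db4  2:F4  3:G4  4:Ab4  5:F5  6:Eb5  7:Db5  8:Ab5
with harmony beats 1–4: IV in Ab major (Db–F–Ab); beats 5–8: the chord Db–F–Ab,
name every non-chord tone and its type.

G4 (beat 3) — passing tone; Eb5 (beat 6) — passing tone.

The harmony at that moment is Db major triad (Db, F, Ab); G4 is not a chord tone.
It is approached by step up from F4 and left by step up to Ab4.
Step in, step out in the same direction — a passing tone.
The harmony at that moment is Db major triad (Db, F, Ab); Eb5 is not a chord tone.
It is approached by step down from F5 and left by step down to Db5.
Step in, step out in the same direction — a passing tone.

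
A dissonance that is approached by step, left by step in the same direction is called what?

Passing tone.

Approach: by step. Departure: by step, continuing in the same direction.
Stepwise on both sides with no change of direction means the note fills in the space between two different chord tones — a passing tone. (Had it turned back to its starting note it would be a neighbor tone instead.)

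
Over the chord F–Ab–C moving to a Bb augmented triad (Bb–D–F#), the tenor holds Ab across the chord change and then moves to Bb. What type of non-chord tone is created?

The harmony at that moment is Bb augmented triad (Bb, D, F#); Ab is not a chord tone.
It is held over (the same pitch as the preceding Ab) and left by step up to Bb.
Held over from the previous chord and resolving up by step — a retardation.

Ab is a retardation.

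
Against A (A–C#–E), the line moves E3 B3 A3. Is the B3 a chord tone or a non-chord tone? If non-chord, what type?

The harmony at that moment is A major triad (A, C#, E); B3 is not a chord tone.
It is approached by leap up from E3 and left by step down to A3.
Leap in, step out — an appoggiatura.

Non-chord tone — an appoggiatura.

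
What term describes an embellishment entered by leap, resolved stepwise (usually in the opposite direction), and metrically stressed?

Appoggiatura.

Approach: by leap. Departure: by step. Metric position: strong.
Leap in, step out, in a metrically strong position — an appoggiatura. (It is the mirror image of the escape tone, which steps in and leaps out from a weak position.)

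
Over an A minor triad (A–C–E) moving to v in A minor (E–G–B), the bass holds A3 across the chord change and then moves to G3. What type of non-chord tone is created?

The harmony at that moment is E minor triad (E, G, B); A3 is not a chord tone.
It is held over (the same pitch as the preceding A3) and left by step down to G3.
Held over from the previous chord and resolving down by step — a suspension.

A3 is a suspension.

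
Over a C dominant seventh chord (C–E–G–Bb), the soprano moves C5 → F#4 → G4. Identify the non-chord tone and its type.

The harmony at that moment is C dominant seventh chord (C, E, G, Bb); F#4 is not a chord tone.
It is approached by leap down from C5 and left by step up to G4.
Leap in, step out — an appoggiatura.

F#4 is an appoggiatura.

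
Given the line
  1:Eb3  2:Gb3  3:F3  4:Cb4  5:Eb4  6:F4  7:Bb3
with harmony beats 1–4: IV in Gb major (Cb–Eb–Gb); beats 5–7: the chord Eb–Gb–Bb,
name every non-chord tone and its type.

F3 (beat 3) — escape tone; F4 (beat 6) — escape tone.

The harmony at that moment is Cb major triad (Cb, Eb, Gb); F3 is not a chord tone.
It is approached by step down from Gb3 and left by leap up to Cb4.
Step in, leap out — an escape tone.
The harmony at that moment is Eb minor triad (Eb, Gb, Bb); F4 is not a chord tone.
It is approached by step up from Eb4 and left by leap down to Bb3.
Step in, leap out — an escape tone.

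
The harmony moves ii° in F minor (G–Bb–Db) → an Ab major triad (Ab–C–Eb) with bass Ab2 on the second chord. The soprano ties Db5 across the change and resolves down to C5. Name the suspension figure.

At the second chord the bass is Ab2. The suspended Db5 lies a fourth above the bass; after resolving down by step to C5, the interval above the bass becomes a third.
Suspension figures are named by those two intervals: 4–3.

4–3 suspension.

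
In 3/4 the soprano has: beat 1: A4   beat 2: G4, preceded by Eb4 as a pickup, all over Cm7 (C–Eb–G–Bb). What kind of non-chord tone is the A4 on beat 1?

The harmony at that moment is C minor seventh chord (C, Eb, G, Bb); A4 is not a chord tone.
It is approached by leap up from Eb4 and left by step down to G4.
Leap in, step out, metrically accented — an appoggiatura.

Appoggiatura.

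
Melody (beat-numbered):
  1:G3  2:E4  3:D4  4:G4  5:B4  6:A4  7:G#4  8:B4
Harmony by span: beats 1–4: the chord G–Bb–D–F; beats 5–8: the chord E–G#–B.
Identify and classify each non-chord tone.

E4 (beat 2) — appoggiatura; A4 (beat 6) — passing tone.

The harmony at that moment is G minor seventh chord (G, Bb, D, F); E4 is not a chord tone.
It is approached by leap up from G3 and left by step down to D4.
Leap in, step out — an appoggiatura.
The harmony at that moment is E major triad (E, G#, B); A4 is not a chord tone.
It is approached by step down from B4 and left by step down to G#4.
Step in, step out in the same direction — a passing tone.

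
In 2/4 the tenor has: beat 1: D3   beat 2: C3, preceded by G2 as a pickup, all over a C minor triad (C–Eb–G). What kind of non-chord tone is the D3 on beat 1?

The harmony at that moment is C minor triad (C, Eb, G); D3 is not a chord tone.
It is approached by leap up from G2 and left by step down to C3.
Leap in, step out, metrically accented — an appoggiatura.

Appoggiatura.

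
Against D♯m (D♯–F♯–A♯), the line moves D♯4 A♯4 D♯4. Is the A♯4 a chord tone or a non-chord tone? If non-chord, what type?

Chord tone (the fifth of D# minor triad).

D# minor triad contains D♯, F♯, A♯; A♯ is the fifth, so it is a chord tone.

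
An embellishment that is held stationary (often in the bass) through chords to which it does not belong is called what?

Approach: none. Departure: none — a single pitch is sustained while the chords change around it, passing through harmonies that do not contain it.
No melodic motion at all; the dissonance is created entirely by the moving harmonies against the stationary note — a pedal tone (pedal point).

Pedal tone.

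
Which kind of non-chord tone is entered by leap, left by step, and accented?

Appoggiatura.

Approach: by leap. Departure: by step. Metric position: strong.
Leap in, step out, in a metrically strong position — an appoggiatura. (It is the mirror image of the escape tone, which steps in and leaps out from a weak position.)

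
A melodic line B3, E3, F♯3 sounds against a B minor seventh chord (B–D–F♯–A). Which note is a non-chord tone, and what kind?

E3 is an appoggiatura.

The harmony at that moment is B minor seventh chord (B, D, F♯, A); E3 is not a chord tone.
It is approached by leap down from B3 and left by step up to F♯3.
Leap in, step out — an appoggiatura.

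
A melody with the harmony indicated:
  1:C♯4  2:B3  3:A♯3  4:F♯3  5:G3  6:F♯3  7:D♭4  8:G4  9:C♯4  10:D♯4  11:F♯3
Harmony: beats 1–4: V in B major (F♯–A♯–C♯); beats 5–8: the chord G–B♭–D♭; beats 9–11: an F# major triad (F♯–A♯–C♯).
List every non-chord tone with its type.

The harmony at that moment is F♯ major triad (F♯, A♯, C♯); B3 is not a chord tone.
It is approached by step down from C♯4 and left by step down to A♯3.
Step in, step out in the same direction — a passing tone.
The harmony at that moment is G diminished triad (G, B♭, D♭); F♯3 is not a chord tone.
It is approached by step down from G3 and left by leap up to D♭4.
Step in, leap out — an escape tone.
The harmony at that moment is F♯ major triad (F♯, A♯, C♯); D♯4 is not a chord tone.
It is approached by step up from C♯4 and left by leap down to F♯3.
Step in, leap out — an escape tone.

B3 (beat 2) — passing tone; F♯3 (beat 6) — escape tone; D♯4 (beat 10) — escape tone.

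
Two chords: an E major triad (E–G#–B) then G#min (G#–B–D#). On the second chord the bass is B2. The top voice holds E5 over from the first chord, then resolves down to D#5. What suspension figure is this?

4–3 suspension.

At the second chord the bass is B2. The suspended E5 lies a fourth above the bass; after resolving down by step to D#5, the interval above the bass becomes a third.
Suspension figures are named by those two intervals: 4–3.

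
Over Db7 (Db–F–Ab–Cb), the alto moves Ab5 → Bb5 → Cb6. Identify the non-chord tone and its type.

The harmony at that moment is Db dominant seventh chord (Db, F, Ab, Cb); Bb5 is not a chord tone.
It is approached by step up from Ab5 and left by step up to Cb6.
Step in, step out in the same direction — a passing tone.

Bb5 is a passing tone.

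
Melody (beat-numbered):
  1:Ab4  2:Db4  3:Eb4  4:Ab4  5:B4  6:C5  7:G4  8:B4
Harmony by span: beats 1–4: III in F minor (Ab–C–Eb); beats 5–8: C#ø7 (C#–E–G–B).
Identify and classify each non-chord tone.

The harmony at that moment is Ab major triad (Ab, C, Eb); Db4 is not a chord tone.
It is approached by leap down from Ab4 and left by step up to Eb4.
Leap in, step out — an appoggiatura.
The harmony at that moment is C# half-diminished seventh chord (C#, E, G, B); C5 is not a chord tone.
It is approached by step up from B4 and left by leap down to G4.
Step in, leap out — an escape tone.

Db4 (beat 2) — appoggiatura; C5 (beat 6) — escape tone.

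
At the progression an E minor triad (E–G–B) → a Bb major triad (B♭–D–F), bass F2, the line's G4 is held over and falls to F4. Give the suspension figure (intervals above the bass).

At the second chord the bass is F2. The suspended G4 lies a ninth above the bass; after resolving down by step to F4, the interval above the bass becomes an octave.
Suspension figures are named by those two intervals: 9–8.

9–8 suspension.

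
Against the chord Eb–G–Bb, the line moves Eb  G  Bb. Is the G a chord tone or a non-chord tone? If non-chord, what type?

Eb major triad contains Eb, G, Bb; G is the third, so it is a chord tone.

Chord tone (the third of Eb major triad).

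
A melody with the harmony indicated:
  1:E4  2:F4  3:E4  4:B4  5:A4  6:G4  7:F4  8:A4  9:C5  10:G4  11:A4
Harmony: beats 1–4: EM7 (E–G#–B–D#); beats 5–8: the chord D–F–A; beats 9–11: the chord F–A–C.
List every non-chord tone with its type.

The harmony at that moment is E major seventh chord (E, G#, B, D#); F4 is not a chord tone.
It is approached by step up from E4 and left by step down to E4.
Step away and step back to the same note — a neighbor tone (upper neighbor).
The harmony at that moment is D minor triad (D, F, A); G4 is not a chord tone.
It is approached by step down from A4 and left by step down to F4.
Step in, step out in the same direction — a passing tone.
The harmony at that moment is F major triad (F, A, C); G4 is not a chord tone.
It is approached by leap down from C5 and left by step up to A4.
Leap in, step out — an appoggiatura.

F4 (beat 2) — neighbor tone; G4 (beat 6) — passing tone; G4 (beat 10) — appoggiatura.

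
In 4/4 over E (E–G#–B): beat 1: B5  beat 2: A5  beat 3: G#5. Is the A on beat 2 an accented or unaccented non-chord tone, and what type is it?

Unaccented passing tone.

The harmony at that moment is E major triad (E, G#, B); A5 is not a chord tone.
It is approached by step down from B5 and left by step down to G#5.
Step in, step out in the same direction — a passing tone.
It falls on a weak beat, so it is unaccented.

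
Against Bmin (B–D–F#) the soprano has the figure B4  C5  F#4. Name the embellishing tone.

The harmony at that moment is B minor triad (B, D, F#); C5 is not a chord tone.
It is approached by step up from B4 and left by leap down to F#4.
Step in, leap out — an escape tone.

C5 is an escape tone.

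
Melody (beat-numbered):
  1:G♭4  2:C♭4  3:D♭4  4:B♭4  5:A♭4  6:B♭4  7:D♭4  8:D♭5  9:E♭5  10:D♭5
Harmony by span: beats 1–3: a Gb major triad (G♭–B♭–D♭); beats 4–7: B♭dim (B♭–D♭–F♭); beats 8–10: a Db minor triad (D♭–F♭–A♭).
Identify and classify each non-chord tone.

The harmony at that moment is G♭ major triad (G♭, B♭, D♭); C♭4 is not a chord tone.
It is approached by leap down from G♭4 and left by step up to D♭4.
Leap in, step out — an appoggiatura.
The harmony at that moment is B♭ diminished triad (B♭, D♭, F♭); A♭4 is not a chord tone.
It is approached by step down from B♭4 and left by step up to B♭4.
Step away and step back to the same note — a neighbor tone (lower neighbor).
The harmony at that moment is D♭ minor triad (D♭, F♭, A♭); E♭5 is not a chord tone.
It is approached by step up from D♭5 and left by step down to D♭5.
Step away and step back to the same note — a neighbor tone (upper neighbor).

C♭4 (beat 2) — appoggiatura; A♭4 (beat 5) — neighbor tone; E♭5 (beat 9) — neighbor tone.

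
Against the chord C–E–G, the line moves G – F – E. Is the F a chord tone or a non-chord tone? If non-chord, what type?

The harmony at that moment is C major triad (C, E, G); F is not a chord tone.
It is approached by step down from G and left by step down to E.
Step in, step out in the same direction — a passing tone.

Non-chord tone — a passing tone.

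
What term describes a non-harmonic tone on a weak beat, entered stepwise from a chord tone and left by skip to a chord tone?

Approach: by step. Departure: by leap. Metric position: weak.
Step in, leap out, from a weak position — an escape tone (échappée). (It is the mirror image of the appoggiatura, which leaps in and steps out on a strong beat.)

Escape tone.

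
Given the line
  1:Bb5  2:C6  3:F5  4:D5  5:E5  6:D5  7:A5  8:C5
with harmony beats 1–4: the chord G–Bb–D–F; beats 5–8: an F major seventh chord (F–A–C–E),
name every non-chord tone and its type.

The harmony at that moment is G minor seventh chord (G, Bb, D, F); C6 is not a chord tone.
It is approached by step up from Bb5 and left by leap down to F5.
Step in, leap out — an escape tone.
The harmony at that moment is F major seventh chord (F, A, C, E); D5 is not a chord tone.
It is approached by step down from E5 and left by leap up to A5.
Step in, leap out — an escape tone.

C6 (beat 2) — escape tone; D5 (beat 6) — escape tone.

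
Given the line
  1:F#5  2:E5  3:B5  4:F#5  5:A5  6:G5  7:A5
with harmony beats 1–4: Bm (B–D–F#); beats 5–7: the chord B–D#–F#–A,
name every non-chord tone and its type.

E5 (beat 2) — escape tone; G5 (beat 6) — neighbor tone.

The harmony at that moment is B minor triad (B, D, F#); E5 is not a chord tone.
It is approached by step down from F#5 and left by leap up to B5.
Step in, leap out — an escape tone.
The harmony at that moment is B dominant seventh chord (B, D#, F#, A); G5 is not a chord tone.
It is approached by step down from A5 and left by step up to A5.
Step away and step back to the same note — a neighbor tone (lower neighbor).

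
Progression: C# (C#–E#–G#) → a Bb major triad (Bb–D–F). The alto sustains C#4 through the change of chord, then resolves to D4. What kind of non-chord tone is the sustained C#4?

C#4 is a retardation.

The harmony at that moment is Bb major triad (Bb, D, F); C#4 is not a chord tone.
It is held over (the same pitch as the preceding C#4) and left by step up to D4.
Held over from the previous chord and resolving up by step — a retardation.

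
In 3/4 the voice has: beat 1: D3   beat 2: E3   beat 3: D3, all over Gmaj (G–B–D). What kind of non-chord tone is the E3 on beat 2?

Upper neighbor tone.

The harmony at that moment is G major triad (G, B, D); E3 is not a chord tone.
It is approached by step up from D3 and left by step down to D3.
Step away and step back to the same note — a neighbor tone (upper neighbor).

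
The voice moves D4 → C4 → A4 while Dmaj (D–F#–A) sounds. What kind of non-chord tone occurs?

C4 is an escape tone.

The harmony at that moment is D major triad (D, F#, A); C4 is not a chord tone.
It is approached by step down from D4 and left by leap up to A4.
Step in, leap out — an escape tone.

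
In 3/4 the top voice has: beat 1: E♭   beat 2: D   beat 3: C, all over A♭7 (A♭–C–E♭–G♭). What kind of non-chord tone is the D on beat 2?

Passing tone.

The harmony at that moment is A♭ dominant seventh chord (A♭, C, E♭, G♭); D is not a chord tone.
It is approached by step down from E♭ and left by step down to C.
Step in, step out in the same direction — a passing tone.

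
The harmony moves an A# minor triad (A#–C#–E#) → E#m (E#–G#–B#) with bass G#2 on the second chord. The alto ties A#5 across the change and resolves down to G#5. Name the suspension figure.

9–8 suspension.

At the second chord the bass is G#2. The suspended A#5 lies a ninth above the bass; after resolving down by step to G#5, the interval above the bass becomes an octave.
Suspension figures are named by those two intervals: 9–8.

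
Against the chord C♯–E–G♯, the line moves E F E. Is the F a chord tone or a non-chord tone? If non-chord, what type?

Non-chord tone — a neighbor tone.

The harmony at that moment is C♯ minor triad (C♯, E, G♯); F is not a chord tone.
It is approached by step up from E and left by step down to E.
Step away and step back to the same note — a neighbor tone (upper neighbor).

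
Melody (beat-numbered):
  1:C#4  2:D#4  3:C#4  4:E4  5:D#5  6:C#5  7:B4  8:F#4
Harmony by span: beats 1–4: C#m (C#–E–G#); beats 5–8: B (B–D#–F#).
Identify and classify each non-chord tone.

D#4 (beat 2) — neighbor tone; C#5 (beat 6) — passing tone.

The harmony at that moment is C# minor triad (C#, E, G#); D#4 is not a chord tone.
It is approached by step up from C#4 and left by step down to C#4.
Step away and step back to the same note — a neighbor tone (upper neighbor).
The harmony at that moment is B major triad (B, D#, F#); C#5 is not a chord tone.
It is approached by step down from D#5 and left by step down to B4.
Step in, step out in the same direction — a passing tone.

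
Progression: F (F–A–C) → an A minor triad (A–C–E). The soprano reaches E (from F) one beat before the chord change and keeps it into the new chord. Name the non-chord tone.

The harmony at that moment is F major triad (F, A, C); E is not a chord tone.
It is approached by step down from F and then sustained as the same pitch into the next harmony.
Arriving early and becoming a chord tone when the harmony changes — an anticipation.

E is an anticipation.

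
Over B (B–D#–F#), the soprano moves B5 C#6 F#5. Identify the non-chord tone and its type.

C#6 is an escape tone.

The harmony at that moment is B major triad (B, D#, F#); C#6 is not a chord tone.
It is approached by step up from B5 and left by leap down to F#5.
Step in, leap out — an escape tone.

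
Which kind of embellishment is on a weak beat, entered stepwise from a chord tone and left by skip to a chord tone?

Approach: by step. Departure: by leap. Metric position: weak.
Step in, leap out, from a weak position — an escape tone (échappée). (It is the mirror image of the appoggiatura, which leaps in and steps out on a strong beat.)

Escape tone.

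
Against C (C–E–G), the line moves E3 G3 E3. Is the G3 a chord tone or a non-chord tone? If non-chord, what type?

Chord tone (the fifth of C major triad).

C major triad contains C, E, G; G is the fifth, so it is a chord tone.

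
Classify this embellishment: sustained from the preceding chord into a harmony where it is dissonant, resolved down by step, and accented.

Approach: by preparation — the pitch is first a chord tone, then held (tied or repeated) while the harmony changes under it. Departure: down by step. Metric position: strong.
A prepared dissonance that resolves downward by step — a suspension. (The same figure resolving upward would be a retardation.)

Suspension.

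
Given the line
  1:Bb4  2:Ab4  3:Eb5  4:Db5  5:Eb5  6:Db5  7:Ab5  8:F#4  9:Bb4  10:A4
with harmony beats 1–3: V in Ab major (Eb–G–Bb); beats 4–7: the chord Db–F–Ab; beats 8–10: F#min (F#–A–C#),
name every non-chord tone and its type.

The harmony at that moment is Eb major triad (Eb, G, Bb); Ab4 is not a chord tone.
It is approached by step down from Bb4 and left by leap up to Eb5.
Step in, leap out — an escape tone.
The harmony at that moment is Db major triad (Db, F, Ab); Eb5 is not a chord tone.
It is approached by step up from Db5 and left by step down to Db5.
Step away and step back to the same note — a neighbor tone (upper neighbor).
The harmony at that moment is F# minor triad (F#, A, C#); Bb4 is not a chord tone.
It is approached by leap up from F#4 and left by step down to A4.
Leap in, step out — an appoggiatura.

Ab4 (beat 2) — escape tone; Eb5 (beat 5) — neighbor tone; Bb4 (beat 9) — appoggiatura.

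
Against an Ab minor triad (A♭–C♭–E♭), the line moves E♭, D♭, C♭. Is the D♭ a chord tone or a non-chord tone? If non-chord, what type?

The harmony at that moment is A♭ minor triad (A♭, C♭, E♭); D♭ is not a chord tone.
It is approached by step down from E♭ and left by step down to C♭.
Step in, step out in the same direction — a passing tone.

Non-chord tone — a passing tone.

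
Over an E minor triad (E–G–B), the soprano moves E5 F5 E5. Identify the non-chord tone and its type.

The harmony at that moment is E minor triad (E, G, B); F5 is not a chord tone.
It is approached by step up from E5 and left by step down to E5.
Step away and step back to the same note — a neighbor tone (upper neighbor).

F5 is a neighbor tone.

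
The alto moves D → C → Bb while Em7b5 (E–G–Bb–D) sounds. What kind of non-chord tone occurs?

C is a passing tone.

The harmony at that moment is E half-diminished seventh chord (E, G, Bb, D); C is not a chord tone.
It is approached by step down from D and left by step down to Bb.
Step in, step out in the same direction — a passing tone.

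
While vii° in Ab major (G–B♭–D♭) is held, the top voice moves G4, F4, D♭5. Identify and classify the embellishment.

The harmony at that moment is G diminished triad (G, B♭, D♭); F4 is not a chord tone.
It is approached by step down from G4 and left by leap up to D♭5.
Step in, leap out — an escape tone.

F4 is an escape tone.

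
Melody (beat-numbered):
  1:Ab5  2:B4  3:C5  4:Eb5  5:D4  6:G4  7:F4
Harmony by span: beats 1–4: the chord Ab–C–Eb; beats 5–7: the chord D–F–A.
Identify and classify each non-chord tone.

The harmony at that moment is Ab major triad (Ab, C, Eb); B4 is not a chord tone.
It is approached by leap down from Ab5 and left by step up to C5.
Leap in, step out — an appoggiatura.
The harmony at that moment is D minor triad (D, F, A); G4 is not a chord tone.
It is approached by leap up from D4 and left by step down to F4.
Leap in, step out — an appoggiatura.

B4 (beat 2) — appoggiatura; G4 (beat 6) — appoggiatura.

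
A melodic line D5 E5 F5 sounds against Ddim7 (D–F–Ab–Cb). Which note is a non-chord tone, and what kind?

E5 is a passing tone.

The harmony at that moment is D diminished seventh chord (D, F, Ab, Cb); E5 is not a chord tone.
It is approached by step up from D5 and left by step up to F5.
Step in, step out in the same direction — a passing tone.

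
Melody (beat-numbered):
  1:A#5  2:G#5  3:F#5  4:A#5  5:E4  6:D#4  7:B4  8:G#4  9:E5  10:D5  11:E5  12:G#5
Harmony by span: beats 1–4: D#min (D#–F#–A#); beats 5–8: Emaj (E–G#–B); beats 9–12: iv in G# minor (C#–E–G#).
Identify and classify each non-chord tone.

The harmony at that moment is D# minor triad (D#, F#, A#); G#5 is not a chord tone.
It is approached by step down from A#5 and left by step down to F#5.
Step in, step out in the same direction — a passing tone.
The harmony at that moment is E major triad (E, G#, B); D#4 is not a chord tone.
It is approached by step down from E4 and left by leap up to B4.
Step in, leap out — an escape tone.
The harmony at that moment is C# minor triad (C#, E, G#); D5 is not a chord tone.
It is approached by step down from E5 and left by step up to E5.
Step away and step back to the same note — a neighbor tone (lower neighbor).

G#5 (beat 2) — passing tone; D#4 (beat 6) — escape tone; D5 (beat 10) — neighbor tone.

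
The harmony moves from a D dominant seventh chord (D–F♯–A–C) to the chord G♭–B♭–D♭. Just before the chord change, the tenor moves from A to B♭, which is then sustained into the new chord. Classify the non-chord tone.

B♭ is an anticipation.

The harmony at that moment is D dominant seventh chord (D, F♯, A, C); B♭ is not a chord tone.
It is approached by step up from A and then sustained as the same pitch into the next harmony.
Arriving early and becoming a chord tone when the harmony changes — an anticipation.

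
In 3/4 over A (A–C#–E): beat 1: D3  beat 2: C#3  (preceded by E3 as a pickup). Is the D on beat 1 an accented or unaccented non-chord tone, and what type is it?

The harmony at that moment is A major triad (A, C#, E); D3 is not a chord tone.
It is approached by step down from E3 and left by step down to C#3.
Step in, step out in the same direction — a passing tone.
It falls on the downbeat, so it is accented.

Accented passing tone.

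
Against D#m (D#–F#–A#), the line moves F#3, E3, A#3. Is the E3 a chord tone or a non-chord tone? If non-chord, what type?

The harmony at that moment is D# minor triad (D#, F#, A#); E3 is not a chord tone.
It is approached by step down from F#3 and left by leap up to A#3.
Step in, leap out — an escape tone.

Non-chord tone — an escape tone.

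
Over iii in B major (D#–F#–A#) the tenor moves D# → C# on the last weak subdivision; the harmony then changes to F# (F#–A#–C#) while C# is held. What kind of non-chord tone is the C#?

The harmony at that moment is D# minor triad (D#, F#, A#); C# is not a chord tone.
It is approached by step down from D# and then sustained as the same pitch into the next harmony.
Arriving early and becoming a chord tone when the harmony changes — an anticipation.

C# is an anticipation.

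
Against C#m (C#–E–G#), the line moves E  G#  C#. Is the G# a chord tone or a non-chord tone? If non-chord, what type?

Chord tone (the fifth of C# minor triad).

C# minor triad contains C#, E, G#; G# is the fifth, so it is a chord tone.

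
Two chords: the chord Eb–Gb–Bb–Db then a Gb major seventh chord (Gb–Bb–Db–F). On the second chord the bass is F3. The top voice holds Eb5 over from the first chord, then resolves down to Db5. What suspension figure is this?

7–6 suspension.

At the second chord the bass is F3. The suspended Eb5 lies a seventh above the bass; after resolving down by step to Db5, the interval above the bass becomes a sixth.
Suspension figures are named by those two intervals: 7–6.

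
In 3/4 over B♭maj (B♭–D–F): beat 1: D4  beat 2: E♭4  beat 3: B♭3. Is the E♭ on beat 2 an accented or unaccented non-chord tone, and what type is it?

Unaccented escape tone.

The harmony at that moment is B♭ major triad (B♭, D, F); E♭4 is not a chord tone.
It is approached by step up from D4 and left by leap down to B♭3.
Step in, leap out — an escape tone.
It falls on a weak beat, so it is unaccented.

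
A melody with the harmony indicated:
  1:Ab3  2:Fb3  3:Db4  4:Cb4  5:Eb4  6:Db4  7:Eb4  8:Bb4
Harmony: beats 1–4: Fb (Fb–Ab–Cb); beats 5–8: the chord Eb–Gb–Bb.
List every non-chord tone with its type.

Db4 (beat 3) — appoggiatura; Db4 (beat 6) — neighbor tone.

The harmony at that moment is Fb major triad (Fb, Ab, Cb); Db4 is not a chord tone.
It is approached by leap up from Fb3 and left by step down to Cb4.
Leap in, step out — an appoggiatura.
The harmony at that moment is Eb minor triad (Eb, Gb, Bb); Db4 is not a chord tone.
It is approached by step down from Eb4 and left by step up to Eb4.
Step away and step back to the same note — a neighbor tone (lower neighbor).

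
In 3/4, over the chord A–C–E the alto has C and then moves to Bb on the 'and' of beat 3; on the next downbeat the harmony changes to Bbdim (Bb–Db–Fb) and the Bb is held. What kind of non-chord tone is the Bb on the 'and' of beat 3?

The harmony at that moment is A minor triad (A, C, E); Bb is not a chord tone.
It is approached by step down from C and then sustained as the same pitch into the next harmony.
Arriving early and becoming a chord tone when the harmony changes — an anticipation.

Anticipation.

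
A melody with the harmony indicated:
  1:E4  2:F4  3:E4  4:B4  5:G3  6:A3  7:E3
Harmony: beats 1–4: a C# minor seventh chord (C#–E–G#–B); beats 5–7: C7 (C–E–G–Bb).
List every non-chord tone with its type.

F4 (beat 2) — neighbor tone; A3 (beat 6) — escape tone.

The harmony at that moment is C# minor seventh chord (C#, E, G#, B); F4 is not a chord tone.
It is approached by step up from E4 and left by step down to E4.
Step away and step back to the same note — a neighbor tone (upper neighbor).
The harmony at that moment is C dominant seventh chord (C, E, G, Bb); A3 is not a chord tone.
It is approached by step up from G3 and left by leap down to E3.
Step in, leap out — an escape tone.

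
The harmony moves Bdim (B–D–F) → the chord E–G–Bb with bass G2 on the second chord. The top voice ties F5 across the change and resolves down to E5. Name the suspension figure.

7–6 suspension.

At the second chord the bass is G2. The suspended F5 lies a seventh above the bass; after resolving down by step to E5, the interval above the bass becomes a sixth.
Suspension figures are named by those two intervals: 7–6.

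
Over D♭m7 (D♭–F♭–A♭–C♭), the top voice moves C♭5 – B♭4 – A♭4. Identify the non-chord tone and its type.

B♭4 is a passing tone.

The harmony at that moment is D♭ minor seventh chord (D♭, F♭, A♭, C♭); B♭4 is not a chord tone.
It is approached by step down from C♭5 and left by step down to A♭4.
Step in, step out in the same direction — a passing tone.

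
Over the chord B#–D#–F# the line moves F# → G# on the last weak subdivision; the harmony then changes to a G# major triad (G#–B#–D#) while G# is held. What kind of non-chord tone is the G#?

The harmony at that moment is B# diminished triad (B#, D#, F#); G# is not a chord tone.
It is approached by step up from F# and then sustained as the same pitch into the next harmony.
Arriving early and becoming a chord tone when the harmony changes — an anticipation.

G# is an anticipation.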